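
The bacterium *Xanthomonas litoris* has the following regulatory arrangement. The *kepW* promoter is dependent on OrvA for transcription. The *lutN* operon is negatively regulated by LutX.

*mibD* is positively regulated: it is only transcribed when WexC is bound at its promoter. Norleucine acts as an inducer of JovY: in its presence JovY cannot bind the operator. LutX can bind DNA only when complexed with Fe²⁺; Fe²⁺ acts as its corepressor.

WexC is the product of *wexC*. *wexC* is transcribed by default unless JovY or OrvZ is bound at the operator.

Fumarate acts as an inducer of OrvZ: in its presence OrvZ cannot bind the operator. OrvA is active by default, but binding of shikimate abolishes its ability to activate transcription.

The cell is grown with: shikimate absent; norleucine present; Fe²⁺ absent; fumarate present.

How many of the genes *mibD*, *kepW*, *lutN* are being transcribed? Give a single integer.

Norleucine is present, so JovY is inactive.
Fumarate is present, so OrvZ is inactive.
With no repressor bound, *wexC* is transcribed.
So WexC is produced and active.
No repressor is bound and WexC is active, so *mibD* is transcribed.
→ *mibD* is ON.
Shikimate is absent, so OrvA is active.
No repressor is bound and OrvA is active, so *kepW* is transcribed.
→ *kepW* is ON.
Fe²⁺ is absent, so LutX is inactive.
With no repressor bound, *lutN* is transcribed.
→ *lutN* is ON.
3 of the 3 genes are transcribed.

3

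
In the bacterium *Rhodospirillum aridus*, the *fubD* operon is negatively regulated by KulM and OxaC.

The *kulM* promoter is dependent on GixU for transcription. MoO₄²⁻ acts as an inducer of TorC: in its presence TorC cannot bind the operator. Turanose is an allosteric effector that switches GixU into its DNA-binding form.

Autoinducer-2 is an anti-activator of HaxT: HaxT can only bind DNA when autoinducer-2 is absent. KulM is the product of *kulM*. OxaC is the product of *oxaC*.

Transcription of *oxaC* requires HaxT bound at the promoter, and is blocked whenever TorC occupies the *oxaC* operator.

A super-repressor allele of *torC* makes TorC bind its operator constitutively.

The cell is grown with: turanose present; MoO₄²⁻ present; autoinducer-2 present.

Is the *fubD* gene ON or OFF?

Turanose is present, so GixU is active.
No repressor is bound and GixU is active, so *kulM* is transcribed.
So KulM is produced and active.
Autoinducer-2 is present, so HaxT is inactive.
TorC is constitutively active in this strain.
With repressor TorC bound, *oxaC* is not transcribed.
So OxaC is not produced.
With repressor KulM bound, *fubD* is not transcribed.

OFF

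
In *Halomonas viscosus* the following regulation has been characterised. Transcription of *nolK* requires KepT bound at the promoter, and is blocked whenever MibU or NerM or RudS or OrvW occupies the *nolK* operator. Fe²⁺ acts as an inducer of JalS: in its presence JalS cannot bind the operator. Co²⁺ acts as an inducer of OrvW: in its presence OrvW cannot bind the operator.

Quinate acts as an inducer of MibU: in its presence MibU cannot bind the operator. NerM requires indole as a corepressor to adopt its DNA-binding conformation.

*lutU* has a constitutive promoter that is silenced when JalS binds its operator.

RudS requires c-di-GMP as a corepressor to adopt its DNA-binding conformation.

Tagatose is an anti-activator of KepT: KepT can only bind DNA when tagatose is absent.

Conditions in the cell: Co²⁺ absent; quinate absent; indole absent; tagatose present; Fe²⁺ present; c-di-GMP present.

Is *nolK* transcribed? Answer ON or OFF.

Quinate is absent, so MibU is active.
Indole is absent, so NerM is inactive.
c-di-GMP is present, so RudS is active.
Co²⁺ is absent, so OrvW is active.
Tagatose is present, so KepT is inactive.
With repressor MibU bound, *nolK* is not transcribed.

OFF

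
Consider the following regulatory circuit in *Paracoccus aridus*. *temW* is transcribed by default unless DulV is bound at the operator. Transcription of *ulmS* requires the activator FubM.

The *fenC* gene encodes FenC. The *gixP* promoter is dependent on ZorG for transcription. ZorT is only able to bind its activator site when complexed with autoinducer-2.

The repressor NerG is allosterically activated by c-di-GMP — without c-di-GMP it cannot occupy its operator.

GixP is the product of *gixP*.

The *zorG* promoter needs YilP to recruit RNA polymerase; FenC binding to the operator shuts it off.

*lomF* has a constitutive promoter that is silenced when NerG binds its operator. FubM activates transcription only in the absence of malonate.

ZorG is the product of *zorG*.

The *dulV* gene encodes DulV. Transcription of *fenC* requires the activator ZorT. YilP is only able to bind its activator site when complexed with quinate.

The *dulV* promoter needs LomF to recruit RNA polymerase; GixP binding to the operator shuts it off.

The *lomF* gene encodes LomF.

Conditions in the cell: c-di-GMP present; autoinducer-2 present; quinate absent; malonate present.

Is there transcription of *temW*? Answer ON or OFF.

Autoinducer-2 is present, so ZorT is active.
No repressor is bound and ZorT is active, so *fenC* is transcribed.
So FenC is produced and active.
Quinate is absent, so YilP is inactive.
With repressor FenC bound, *zorG* is not transcribed.
So ZorG is not produced.
Required activator ZorG is absent, so *gixP* is not transcribed.
So GixP is not produced.
c-di-GMP is present, so NerG is active.
With repressor NerG bound, *lomF* is not transcribed.
So LomF is not produced.
Required activator LomF is absent, so *dulV* is not transcribed.
So DulV is not produced.
With no repressor bound, *temW* is transcribed.

ON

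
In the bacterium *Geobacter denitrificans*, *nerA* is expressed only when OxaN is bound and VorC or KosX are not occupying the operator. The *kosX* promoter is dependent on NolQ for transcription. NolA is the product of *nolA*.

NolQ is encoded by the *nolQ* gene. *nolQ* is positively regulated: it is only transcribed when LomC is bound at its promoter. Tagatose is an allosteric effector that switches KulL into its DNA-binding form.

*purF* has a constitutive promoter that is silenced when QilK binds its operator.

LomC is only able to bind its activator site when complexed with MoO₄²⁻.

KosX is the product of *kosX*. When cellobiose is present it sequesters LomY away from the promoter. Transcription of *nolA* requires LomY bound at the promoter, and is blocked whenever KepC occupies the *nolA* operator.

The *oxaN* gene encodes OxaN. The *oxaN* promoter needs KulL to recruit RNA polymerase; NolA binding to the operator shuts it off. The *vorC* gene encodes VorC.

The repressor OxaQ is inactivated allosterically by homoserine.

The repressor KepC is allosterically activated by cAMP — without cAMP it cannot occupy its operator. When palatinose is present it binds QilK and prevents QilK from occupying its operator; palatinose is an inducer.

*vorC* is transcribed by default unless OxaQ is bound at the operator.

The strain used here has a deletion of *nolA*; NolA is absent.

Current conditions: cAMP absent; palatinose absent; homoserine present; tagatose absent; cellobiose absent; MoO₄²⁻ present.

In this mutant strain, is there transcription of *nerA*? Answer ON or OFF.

Homoserine is present, so OxaQ is inactive.
With no repressor bound, *vorC* is transcribed.
So VorC is produced and active.
Tagatose is absent, so KulL is inactive.
NolA is non-functional in this strain, so it has no effect.
Required activator KulL is absent, so *oxaN* is not transcribed.
So OxaN is not produced.
MoO₄²⁻ is present, so LomC is active.
No repressor is bound and LomC is active, so *nolQ* is transcribed.
So NolQ is produced and active.
No repressor is bound and NolQ is active, so *kosX* is transcribed.
So KosX is produced and active.
With repressor VorC bound, *nerA* is not transcribed.

OFF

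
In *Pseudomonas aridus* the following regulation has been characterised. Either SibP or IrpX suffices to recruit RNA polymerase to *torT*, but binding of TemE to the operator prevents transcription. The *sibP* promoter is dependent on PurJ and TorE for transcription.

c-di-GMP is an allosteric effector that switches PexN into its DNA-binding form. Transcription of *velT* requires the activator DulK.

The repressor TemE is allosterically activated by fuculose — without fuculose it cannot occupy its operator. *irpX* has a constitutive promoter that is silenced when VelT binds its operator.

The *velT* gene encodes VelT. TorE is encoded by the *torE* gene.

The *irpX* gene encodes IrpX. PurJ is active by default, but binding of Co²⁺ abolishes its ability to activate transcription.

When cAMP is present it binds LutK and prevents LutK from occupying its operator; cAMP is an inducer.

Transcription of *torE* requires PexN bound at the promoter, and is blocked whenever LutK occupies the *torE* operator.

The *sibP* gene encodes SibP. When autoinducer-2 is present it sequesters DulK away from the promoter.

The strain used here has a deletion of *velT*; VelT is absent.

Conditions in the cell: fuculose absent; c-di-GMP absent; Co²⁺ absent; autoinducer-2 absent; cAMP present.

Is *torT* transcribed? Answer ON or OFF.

ON

Co²⁺ is absent, so PurJ is active.
c-di-GMP is absent, so PexN is inactive.
cAMP is present, so LutK is inactive.
Required activator PexN is absent, so *torE* is not transcribed.
So TorE is not produced.
Required activator TorE is absent, so *sibP* is not transcribed.
So SibP is not produced.
VelT is non-functional in this strain, so it has no effect.
With no repressor bound, *irpX* is transcribed.
So IrpX is produced and active.
Fuculose is absent, so TemE is inactive.
Activator IrpX is present, so *torT* is transcribed.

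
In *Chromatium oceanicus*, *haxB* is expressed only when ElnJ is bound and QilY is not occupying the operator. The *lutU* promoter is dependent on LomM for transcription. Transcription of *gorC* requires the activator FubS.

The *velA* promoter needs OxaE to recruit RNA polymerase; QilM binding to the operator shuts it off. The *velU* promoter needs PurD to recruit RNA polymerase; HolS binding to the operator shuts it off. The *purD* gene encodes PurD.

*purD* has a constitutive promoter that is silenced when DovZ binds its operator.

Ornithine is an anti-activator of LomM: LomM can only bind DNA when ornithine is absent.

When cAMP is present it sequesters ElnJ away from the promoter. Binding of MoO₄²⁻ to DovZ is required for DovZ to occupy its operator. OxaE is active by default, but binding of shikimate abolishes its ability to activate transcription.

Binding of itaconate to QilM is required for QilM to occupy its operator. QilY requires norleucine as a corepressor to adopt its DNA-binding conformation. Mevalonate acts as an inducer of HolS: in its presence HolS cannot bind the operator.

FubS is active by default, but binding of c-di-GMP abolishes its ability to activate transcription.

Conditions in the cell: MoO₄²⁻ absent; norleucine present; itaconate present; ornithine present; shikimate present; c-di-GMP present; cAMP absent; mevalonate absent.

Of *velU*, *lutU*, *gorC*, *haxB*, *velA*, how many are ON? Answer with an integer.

MoO₄²⁻ is absent, so DovZ is inactive.
With no repressor bound, *purD* is transcribed.
So PurD is produced and active.
Mevalonate is absent, so HolS is active.
With repressor HolS bound, *velU* is not transcribed.
→ *velU* is OFF.
Ornithine is present, so LomM is inactive.
Required activator LomM is absent, so *lutU* is not transcribed.
→ *lutU* is OFF.
c-di-GMP is present, so FubS is inactive.
Required activator FubS is absent, so *gorC* is not transcribed.
→ *gorC* is OFF.
Norleucine is present, so QilY is active.
cAMP is absent, so ElnJ is active.
With repressor QilY bound, *haxB* is not transcribed.
→ *haxB* is OFF.
Shikimate is present, so OxaE is inactive.
Itaconate is present, so QilM is active.
With repressor QilM bound, *velA* is not transcribed.
→ *velA* is OFF.
0 of the 5 genes are transcribed.

0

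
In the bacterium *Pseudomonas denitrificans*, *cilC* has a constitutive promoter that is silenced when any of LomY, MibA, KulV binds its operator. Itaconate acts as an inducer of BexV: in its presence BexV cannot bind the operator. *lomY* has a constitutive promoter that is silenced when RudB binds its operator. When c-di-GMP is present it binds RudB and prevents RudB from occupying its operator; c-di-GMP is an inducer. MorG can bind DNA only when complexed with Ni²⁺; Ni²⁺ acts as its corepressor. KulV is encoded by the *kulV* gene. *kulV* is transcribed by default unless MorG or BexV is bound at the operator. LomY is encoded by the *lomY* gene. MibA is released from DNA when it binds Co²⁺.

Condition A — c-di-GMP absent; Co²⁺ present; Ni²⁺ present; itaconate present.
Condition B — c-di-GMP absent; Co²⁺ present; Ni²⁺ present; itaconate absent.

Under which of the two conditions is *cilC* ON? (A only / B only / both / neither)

both

Condition A:
c-di-GMP is absent, so RudB is active.
With repressor RudB bound, *lomY* is not transcribed.
So LomY is not produced.
Co²⁺ is present, so MibA is inactive.
Ni²⁺ is present, so MorG is active.
Itaconate is present, so BexV is inactive.
With repressor MorG bound, *kulV* is not transcribed.
So KulV is not produced.
With no repressor bound, *cilC* is transcribed.
→ *cilC* is ON in A.
Condition B:
c-di-GMP is absent, so RudB is active.
With repressor RudB bound, *lomY* is not transcribed.
So LomY is not produced.
Co²⁺ is present, so MibA is inactive.
Ni²⁺ is present, so MorG is active.
Itaconate is absent, so BexV is active.
With repressor MorG bound, *kulV* is not transcribed.
So KulV is not produced.
With no repressor bound, *cilC* is transcribed.
→ *cilC* is ON in B.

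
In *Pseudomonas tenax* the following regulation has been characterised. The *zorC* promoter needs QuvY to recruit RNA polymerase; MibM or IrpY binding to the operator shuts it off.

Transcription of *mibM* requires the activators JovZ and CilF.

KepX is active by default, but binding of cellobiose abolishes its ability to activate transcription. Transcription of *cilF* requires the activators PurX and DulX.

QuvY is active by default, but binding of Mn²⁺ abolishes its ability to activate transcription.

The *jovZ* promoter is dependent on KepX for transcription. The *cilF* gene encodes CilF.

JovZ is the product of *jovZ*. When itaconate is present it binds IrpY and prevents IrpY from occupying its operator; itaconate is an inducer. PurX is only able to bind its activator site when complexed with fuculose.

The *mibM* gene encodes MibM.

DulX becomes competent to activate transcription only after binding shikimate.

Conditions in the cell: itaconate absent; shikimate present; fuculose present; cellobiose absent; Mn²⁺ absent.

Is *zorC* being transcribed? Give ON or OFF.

Cellobiose is absent, so KepX is active.
No repressor is bound and KepX is active, so *jovZ* is transcribed.
So JovZ is produced and active.
Fuculose is present, so PurX is active.
Shikimate is present, so DulX is active.
No repressor is bound and PurX and DulX are active, so *cilF* is transcribed.
So CilF is produced and active.
No repressor is bound and JovZ and CilF are active, so *mibM* is transcribed.
So MibM is produced and active.
Itaconate is absent, so IrpY is active.
Mn²⁺ is absent, so QuvY is active.
With repressor MibM bound, *zorC* is not transcribed.

OFF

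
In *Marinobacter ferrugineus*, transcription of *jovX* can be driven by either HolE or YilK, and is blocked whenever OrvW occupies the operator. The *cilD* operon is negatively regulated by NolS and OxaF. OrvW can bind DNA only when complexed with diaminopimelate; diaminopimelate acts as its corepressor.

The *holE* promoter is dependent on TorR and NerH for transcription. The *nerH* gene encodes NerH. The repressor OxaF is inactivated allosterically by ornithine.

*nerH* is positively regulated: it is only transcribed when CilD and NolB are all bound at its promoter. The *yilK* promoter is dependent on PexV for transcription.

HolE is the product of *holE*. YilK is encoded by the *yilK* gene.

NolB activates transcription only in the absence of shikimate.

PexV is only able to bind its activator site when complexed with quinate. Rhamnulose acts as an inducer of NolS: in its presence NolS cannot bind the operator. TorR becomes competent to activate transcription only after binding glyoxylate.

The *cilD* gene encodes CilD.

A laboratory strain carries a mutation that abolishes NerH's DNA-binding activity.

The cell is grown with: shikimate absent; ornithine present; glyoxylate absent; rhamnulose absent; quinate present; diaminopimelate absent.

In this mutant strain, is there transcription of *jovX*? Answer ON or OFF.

ON

Glyoxylate is absent, so TorR is inactive.
NerH is non-functional in this strain, so it has no effect.
Required activator TorR is absent, so *holE* is not transcribed.
So HolE is not produced.
Diaminopimelate is absent, so OrvW is inactive.
Quinate is present, so PexV is active.
No repressor is bound and PexV is active, so *yilK* is transcribed.
So YilK is produced and active.
Activator YilK is present, so *jovX* is transcribed.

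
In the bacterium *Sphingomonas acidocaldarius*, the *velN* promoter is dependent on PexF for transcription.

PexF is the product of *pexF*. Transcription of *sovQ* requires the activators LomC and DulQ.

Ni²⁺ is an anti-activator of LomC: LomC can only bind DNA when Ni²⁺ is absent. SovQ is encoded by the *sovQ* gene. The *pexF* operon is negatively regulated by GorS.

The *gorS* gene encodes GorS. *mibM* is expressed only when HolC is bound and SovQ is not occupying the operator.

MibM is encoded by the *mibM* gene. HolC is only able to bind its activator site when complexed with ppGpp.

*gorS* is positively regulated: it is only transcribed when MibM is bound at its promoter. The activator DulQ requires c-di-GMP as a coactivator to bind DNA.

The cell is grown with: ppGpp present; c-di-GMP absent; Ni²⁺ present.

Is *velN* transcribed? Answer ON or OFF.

Ni²⁺ is present, so LomC is inactive.
c-di-GMP is absent, so DulQ is inactive.
Required activator LomC is absent, so *sovQ* is not transcribed.
So SovQ is not produced.
ppGpp is present, so HolC is active.
No repressor is bound and HolC is active, so *mibM* is transcribed.
So MibM is produced and active.
No repressor is bound and MibM is active, so *gorS* is transcribed.
So GorS is produced and active.
With repressor GorS bound, *pexF* is not transcribed.
So PexF is not produced.
Required activator PexF is absent, so *velN* is not transcribed.

OFF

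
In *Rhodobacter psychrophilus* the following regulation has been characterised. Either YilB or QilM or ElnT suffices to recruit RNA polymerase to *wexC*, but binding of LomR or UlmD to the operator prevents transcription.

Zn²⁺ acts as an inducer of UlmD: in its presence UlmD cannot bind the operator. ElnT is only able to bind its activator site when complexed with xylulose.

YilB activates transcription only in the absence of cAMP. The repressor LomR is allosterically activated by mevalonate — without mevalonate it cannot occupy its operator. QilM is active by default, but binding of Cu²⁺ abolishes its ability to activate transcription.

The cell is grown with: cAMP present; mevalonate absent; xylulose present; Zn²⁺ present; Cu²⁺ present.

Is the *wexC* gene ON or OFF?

ON

cAMP is present, so YilB is inactive.
Mevalonate is absent, so LomR is inactive.
Cu²⁺ is present, so QilM is inactive.
Xylulose is present, so ElnT is active.
Zn²⁺ is present, so UlmD is inactive.
Activator ElnT is present, so *wexC* is transcribed.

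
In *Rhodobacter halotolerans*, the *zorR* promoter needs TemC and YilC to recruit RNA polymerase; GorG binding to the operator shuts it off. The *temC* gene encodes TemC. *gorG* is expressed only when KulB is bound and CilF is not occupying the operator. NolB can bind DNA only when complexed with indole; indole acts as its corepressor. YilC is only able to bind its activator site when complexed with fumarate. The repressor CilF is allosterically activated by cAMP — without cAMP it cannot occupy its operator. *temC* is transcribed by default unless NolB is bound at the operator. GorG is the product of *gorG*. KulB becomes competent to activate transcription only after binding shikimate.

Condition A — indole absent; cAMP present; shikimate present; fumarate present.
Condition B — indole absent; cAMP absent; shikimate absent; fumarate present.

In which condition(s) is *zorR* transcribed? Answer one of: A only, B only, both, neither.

both

Condition A:
Indole is absent, so NolB is inactive.
With no repressor bound, *temC* is transcribed.
So TemC is produced and active.
cAMP is present, so CilF is active.
Shikimate is present, so KulB is active.
With repressor CilF bound, *gorG* is not transcribed.
So GorG is not produced.
Fumarate is present, so YilC is active.
No repressor is bound and TemC and YilC are active, so *zorR* is transcribed.
→ *zorR* is ON in A.
Condition B:
Indole is absent, so NolB is inactive.
With no repressor bound, *temC* is transcribed.
So TemC is produced and active.
cAMP is absent, so CilF is inactive.
Shikimate is absent, so KulB is inactive.
Required activator KulB is absent, so *gorG* is not transcribed.
So GorG is not produced.
Fumarate is present, so YilC is active.
No repressor is bound and TemC and YilC are active, so *zorR* is transcribed.
→ *zorR* is ON in B.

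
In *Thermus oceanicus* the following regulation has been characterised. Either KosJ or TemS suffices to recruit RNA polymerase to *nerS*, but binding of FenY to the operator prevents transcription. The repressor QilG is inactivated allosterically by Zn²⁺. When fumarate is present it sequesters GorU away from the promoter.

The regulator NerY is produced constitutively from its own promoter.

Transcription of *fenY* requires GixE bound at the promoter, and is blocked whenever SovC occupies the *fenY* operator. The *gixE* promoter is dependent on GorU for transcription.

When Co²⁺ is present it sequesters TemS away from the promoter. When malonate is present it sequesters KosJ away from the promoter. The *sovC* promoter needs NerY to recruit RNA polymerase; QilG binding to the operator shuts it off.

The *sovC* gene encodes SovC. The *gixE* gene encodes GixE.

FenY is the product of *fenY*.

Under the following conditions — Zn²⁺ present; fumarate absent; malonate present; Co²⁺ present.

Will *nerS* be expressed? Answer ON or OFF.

OFF

Malonate is present, so KosJ is inactive.
Fumarate is absent, so GorU is active.
No repressor is bound and GorU is active, so *gixE* is transcribed.
So GixE is produced and active.
NerY is produced constitutively and is active.
Zn²⁺ is present, so QilG is inactive.
No repressor is bound and NerY is active, so *sovC* is transcribed.
So SovC is produced and active.
With repressor SovC bound, *fenY* is not transcribed.
So FenY is not produced.
Co²⁺ is present, so TemS is inactive.
No activator is available at the *nerS* promoter, so *nerS* is not transcribed.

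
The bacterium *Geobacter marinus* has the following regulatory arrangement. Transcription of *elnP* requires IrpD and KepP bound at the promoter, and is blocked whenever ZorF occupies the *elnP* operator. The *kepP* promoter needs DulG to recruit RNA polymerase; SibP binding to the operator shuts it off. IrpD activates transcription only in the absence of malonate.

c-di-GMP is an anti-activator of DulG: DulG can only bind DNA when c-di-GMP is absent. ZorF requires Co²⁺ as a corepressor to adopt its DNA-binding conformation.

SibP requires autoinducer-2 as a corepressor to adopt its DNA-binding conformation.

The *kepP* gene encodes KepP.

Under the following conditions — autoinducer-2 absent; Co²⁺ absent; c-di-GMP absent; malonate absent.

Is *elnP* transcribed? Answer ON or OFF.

Malonate is absent, so IrpD is active.
Co²⁺ is absent, so ZorF is inactive.
Autoinducer-2 is absent, so SibP is inactive.
c-di-GMP is absent, so DulG is active.
No repressor is bound and DulG is active, so *kepP* is transcribed.
So KepP is produced and active.
No repressor is bound and IrpD and KepP are active, so *elnP* is transcribed.

ON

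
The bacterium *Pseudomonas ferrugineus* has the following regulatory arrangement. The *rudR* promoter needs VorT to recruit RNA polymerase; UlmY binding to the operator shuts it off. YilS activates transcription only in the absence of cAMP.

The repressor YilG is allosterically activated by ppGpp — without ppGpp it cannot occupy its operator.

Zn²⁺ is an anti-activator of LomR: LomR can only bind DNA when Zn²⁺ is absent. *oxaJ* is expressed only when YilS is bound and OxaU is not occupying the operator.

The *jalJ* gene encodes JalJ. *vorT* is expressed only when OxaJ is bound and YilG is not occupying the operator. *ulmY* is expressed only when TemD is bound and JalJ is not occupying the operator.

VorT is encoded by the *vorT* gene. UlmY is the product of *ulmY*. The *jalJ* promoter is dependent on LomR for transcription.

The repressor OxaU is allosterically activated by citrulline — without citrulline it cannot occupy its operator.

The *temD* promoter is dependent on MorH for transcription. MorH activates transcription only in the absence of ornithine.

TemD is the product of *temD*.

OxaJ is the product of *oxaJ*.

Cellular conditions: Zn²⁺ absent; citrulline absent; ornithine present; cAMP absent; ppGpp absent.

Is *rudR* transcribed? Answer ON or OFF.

Citrulline is absent, so OxaU is inactive.
cAMP is absent, so YilS is active.
No repressor is bound and YilS is active, so *oxaJ* is transcribed.
So OxaJ is produced and active.
ppGpp is absent, so YilG is inactive.
No repressor is bound and OxaJ is active, so *vorT* is transcribed.
So VorT is produced and active.
Ornithine is present, so MorH is inactive.
Required activator MorH is absent, so *temD* is not transcribed.
So TemD is not produced.
Zn²⁺ is absent, so LomR is active.
No repressor is bound and LomR is active, so *jalJ* is transcribed.
So JalJ is produced and active.
With repressor JalJ bound, *ulmY* is not transcribed.
So UlmY is not produced.
No repressor is bound and VorT is active, so *rudR* is transcribed.

ON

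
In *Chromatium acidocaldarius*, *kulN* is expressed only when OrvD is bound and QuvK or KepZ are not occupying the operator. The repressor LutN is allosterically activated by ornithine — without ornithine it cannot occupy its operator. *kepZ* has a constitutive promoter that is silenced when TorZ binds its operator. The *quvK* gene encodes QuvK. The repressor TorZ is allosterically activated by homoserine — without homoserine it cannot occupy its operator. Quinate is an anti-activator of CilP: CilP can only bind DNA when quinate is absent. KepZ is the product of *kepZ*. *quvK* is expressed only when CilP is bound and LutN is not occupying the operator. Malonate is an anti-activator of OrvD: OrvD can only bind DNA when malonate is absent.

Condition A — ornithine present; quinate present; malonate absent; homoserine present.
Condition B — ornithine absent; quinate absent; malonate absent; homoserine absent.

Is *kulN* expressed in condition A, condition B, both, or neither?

Condition A:
Ornithine is present, so LutN is active.
Quinate is present, so CilP is inactive.
With repressor LutN bound, *quvK* is not transcribed.
So QuvK is not produced.
Malonate is absent, so OrvD is active.
Homoserine is present, so TorZ is active.
With repressor TorZ bound, *kepZ* is not transcribed.
So KepZ is not produced.
No repressor is bound and OrvD is active, so *kulN* is transcribed.
→ *kulN* is ON in A.
Condition B:
Ornithine is absent, so LutN is inactive.
Quinate is absent, so CilP is active.
No repressor is bound and CilP is active, so *quvK* is transcribed.
So QuvK is produced and active.
Malonate is absent, so OrvD is active.
Homoserine is absent, so TorZ is inactive.
With no repressor bound, *kepZ* is transcribed.
So KepZ is produced and active.
With repressor QuvK bound, *kulN* is not transcribed.
→ *kulN* is OFF in B.

A only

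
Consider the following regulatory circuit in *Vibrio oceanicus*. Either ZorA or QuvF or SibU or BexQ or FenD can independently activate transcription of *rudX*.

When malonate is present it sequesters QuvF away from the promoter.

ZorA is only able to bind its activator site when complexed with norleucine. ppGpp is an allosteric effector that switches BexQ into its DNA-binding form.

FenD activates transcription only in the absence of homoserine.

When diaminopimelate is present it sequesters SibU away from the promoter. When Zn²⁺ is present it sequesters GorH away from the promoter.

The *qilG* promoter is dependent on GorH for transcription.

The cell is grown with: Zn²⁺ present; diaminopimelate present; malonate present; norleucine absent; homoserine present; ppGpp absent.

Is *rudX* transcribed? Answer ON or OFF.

OFF

Norleucine is absent, so ZorA is inactive.
Malonate is present, so QuvF is inactive.
Diaminopimelate is present, so SibU is inactive.
ppGpp is absent, so BexQ is inactive.
Homoserine is present, so FenD is inactive.
No activator is available at the *rudX* promoter, so *rudX* is not transcribed.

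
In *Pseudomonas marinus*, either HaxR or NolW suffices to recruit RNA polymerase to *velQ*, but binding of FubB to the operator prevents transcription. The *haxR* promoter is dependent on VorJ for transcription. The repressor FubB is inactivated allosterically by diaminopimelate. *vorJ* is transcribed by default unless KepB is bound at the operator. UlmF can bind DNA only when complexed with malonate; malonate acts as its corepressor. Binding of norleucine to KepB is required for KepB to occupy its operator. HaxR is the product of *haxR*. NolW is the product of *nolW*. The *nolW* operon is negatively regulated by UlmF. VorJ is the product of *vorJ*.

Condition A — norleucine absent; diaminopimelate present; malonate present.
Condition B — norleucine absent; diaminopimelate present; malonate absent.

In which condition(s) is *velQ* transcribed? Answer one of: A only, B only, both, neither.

Condition A:
Norleucine is absent, so KepB is inactive.
With no repressor bound, *vorJ* is transcribed.
So VorJ is produced and active.
No repressor is bound and VorJ is active, so *haxR* is transcribed.
So HaxR is produced and active.
Diaminopimelate is present, so FubB is inactive.
Malonate is present, so UlmF is active.
With repressor UlmF bound, *nolW* is not transcribed.
So NolW is not produced.
Activator HaxR is present, so *velQ* is transcribed.
→ *velQ* is ON in A.
Condition B:
Norleucine is absent, so KepB is inactive.
With no repressor bound, *vorJ* is transcribed.
So VorJ is produced and active.
No repressor is bound and VorJ is active, so *haxR* is transcribed.
So HaxR is produced and active.
Diaminopimelate is present, so FubB is inactive.
Malonate is absent, so UlmF is inactive.
With no repressor bound, *nolW* is transcribed.
So NolW is produced and active.
Activator HaxR is present, so *velQ* is transcribed.
→ *velQ* is ON in B.

both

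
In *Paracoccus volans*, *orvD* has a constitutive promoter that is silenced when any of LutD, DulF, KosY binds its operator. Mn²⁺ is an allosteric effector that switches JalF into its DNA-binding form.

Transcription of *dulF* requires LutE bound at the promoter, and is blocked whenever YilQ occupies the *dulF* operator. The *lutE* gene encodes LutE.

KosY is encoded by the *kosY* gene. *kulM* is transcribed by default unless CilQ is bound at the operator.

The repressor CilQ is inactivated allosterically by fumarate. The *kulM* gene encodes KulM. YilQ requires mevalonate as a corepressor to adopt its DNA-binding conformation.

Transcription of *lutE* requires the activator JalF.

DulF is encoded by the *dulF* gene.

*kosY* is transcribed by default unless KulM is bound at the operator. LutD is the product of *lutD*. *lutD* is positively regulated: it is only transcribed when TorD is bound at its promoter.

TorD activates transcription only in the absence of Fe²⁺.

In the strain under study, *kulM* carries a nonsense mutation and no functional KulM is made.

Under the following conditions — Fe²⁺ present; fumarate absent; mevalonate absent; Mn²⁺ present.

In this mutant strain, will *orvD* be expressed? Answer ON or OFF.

OFF

Fe²⁺ is present, so TorD is inactive.
Required activator TorD is absent, so *lutD* is not transcribed.
So LutD is not produced.
Mevalonate is absent, so YilQ is inactive.
Mn²⁺ is present, so JalF is active.
No repressor is bound and JalF is active, so *lutE* is transcribed.
So LutE is produced and active.
No repressor is bound and LutE is active, so *dulF* is transcribed.
So DulF is produced and active.
KulM is non-functional in this strain, so it has no effect.
With no repressor bound, *kosY* is transcribed.
So KosY is produced and active.
With repressor DulF bound, *orvD* is not transcribed.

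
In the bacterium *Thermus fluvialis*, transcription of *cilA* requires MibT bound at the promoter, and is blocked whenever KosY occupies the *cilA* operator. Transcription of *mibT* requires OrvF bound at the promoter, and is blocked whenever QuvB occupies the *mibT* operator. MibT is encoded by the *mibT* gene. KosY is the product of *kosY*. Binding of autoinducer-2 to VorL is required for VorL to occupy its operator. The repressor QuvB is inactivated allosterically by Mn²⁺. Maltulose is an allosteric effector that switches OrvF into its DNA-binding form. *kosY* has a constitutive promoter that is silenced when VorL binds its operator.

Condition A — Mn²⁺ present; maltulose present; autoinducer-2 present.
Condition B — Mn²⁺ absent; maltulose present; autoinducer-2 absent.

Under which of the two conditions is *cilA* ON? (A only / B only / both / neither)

Condition A:
Mn²⁺ is present, so QuvB is inactive.
Maltulose is present, so OrvF is active.
No repressor is bound and OrvF is active, so *mibT* is transcribed.
So MibT is produced and active.
Autoinducer-2 is present, so VorL is active.
With repressor VorL bound, *kosY* is not transcribed.
So KosY is not produced.
No repressor is bound and MibT is active, so *cilA* is transcribed.
→ *cilA* is ON in A.
Condition B:
Mn²⁺ is absent, so QuvB is active.
Maltulose is present, so OrvF is active.
With repressor QuvB bound, *mibT* is not transcribed.
So MibT is not produced.
Autoinducer-2 is absent, so VorL is inactive.
With no repressor bound, *kosY* is transcribed.
So KosY is produced and active.
With repressor KosY bound, *cilA* is not transcribed.
→ *cilA* is OFF in B.

A only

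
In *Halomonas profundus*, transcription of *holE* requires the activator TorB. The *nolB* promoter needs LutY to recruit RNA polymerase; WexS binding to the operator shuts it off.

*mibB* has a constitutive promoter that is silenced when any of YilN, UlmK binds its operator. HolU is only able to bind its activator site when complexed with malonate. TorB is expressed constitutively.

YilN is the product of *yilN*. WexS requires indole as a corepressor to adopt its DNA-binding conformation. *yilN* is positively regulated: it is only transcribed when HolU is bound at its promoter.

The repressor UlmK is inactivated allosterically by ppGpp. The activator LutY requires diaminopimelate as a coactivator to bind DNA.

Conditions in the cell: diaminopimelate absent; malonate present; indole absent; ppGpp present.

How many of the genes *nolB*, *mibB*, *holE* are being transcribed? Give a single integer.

1

Diaminopimelate is absent, so LutY is inactive.
Indole is absent, so WexS is inactive.
Required activator LutY is absent, so *nolB* is not transcribed.
→ *nolB* is OFF.
Malonate is present, so HolU is active.
No repressor is bound and HolU is active, so *yilN* is transcribed.
So YilN is produced and active.
ppGpp is present, so UlmK is inactive.
With repressor YilN bound, *mibB* is not transcribed.
→ *mibB* is OFF.
TorB is produced constitutively and is active.
No repressor is bound and TorB is active, so *holE* is transcribed.
→ *holE* is ON.
1 of the 3 genes is transcribed.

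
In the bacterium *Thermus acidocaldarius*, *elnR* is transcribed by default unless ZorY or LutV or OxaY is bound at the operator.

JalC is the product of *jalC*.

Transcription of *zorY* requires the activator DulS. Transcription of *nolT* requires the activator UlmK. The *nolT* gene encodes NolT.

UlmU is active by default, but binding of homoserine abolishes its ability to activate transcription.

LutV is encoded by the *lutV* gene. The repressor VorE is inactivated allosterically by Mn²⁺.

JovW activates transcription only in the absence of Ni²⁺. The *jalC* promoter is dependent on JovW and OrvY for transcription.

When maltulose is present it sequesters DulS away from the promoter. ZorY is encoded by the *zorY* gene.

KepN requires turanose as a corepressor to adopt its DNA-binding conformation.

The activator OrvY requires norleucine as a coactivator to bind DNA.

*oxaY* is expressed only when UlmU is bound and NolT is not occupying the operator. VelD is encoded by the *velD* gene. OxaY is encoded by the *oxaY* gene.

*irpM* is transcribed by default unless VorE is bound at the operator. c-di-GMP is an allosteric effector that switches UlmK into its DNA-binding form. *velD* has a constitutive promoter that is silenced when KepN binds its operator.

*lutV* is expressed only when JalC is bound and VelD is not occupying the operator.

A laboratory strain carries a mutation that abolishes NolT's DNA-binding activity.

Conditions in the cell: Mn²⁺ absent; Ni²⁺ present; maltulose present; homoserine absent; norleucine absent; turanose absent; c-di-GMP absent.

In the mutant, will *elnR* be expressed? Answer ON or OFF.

Maltulose is present, so DulS is inactive.
Required activator DulS is absent, so *zorY* is not transcribed.
So ZorY is not produced.
Turanose is absent, so KepN is inactive.
With no repressor bound, *velD* is transcribed.
So VelD is produced and active.
Ni²⁺ is present, so JovW is inactive.
Norleucine is absent, so OrvY is inactive.
Required activator JovW is absent, so *jalC* is not transcribed.
So JalC is not produced.
With repressor VelD bound, *lutV* is not transcribed.
So LutV is not produced.
NolT is non-functional in this strain, so it has no effect.
Homoserine is absent, so UlmU is active.
No repressor is bound and UlmU is active, so *oxaY* is transcribed.
So OxaY is produced and active.
With repressor OxaY bound, *elnR* is not transcribed.

OFF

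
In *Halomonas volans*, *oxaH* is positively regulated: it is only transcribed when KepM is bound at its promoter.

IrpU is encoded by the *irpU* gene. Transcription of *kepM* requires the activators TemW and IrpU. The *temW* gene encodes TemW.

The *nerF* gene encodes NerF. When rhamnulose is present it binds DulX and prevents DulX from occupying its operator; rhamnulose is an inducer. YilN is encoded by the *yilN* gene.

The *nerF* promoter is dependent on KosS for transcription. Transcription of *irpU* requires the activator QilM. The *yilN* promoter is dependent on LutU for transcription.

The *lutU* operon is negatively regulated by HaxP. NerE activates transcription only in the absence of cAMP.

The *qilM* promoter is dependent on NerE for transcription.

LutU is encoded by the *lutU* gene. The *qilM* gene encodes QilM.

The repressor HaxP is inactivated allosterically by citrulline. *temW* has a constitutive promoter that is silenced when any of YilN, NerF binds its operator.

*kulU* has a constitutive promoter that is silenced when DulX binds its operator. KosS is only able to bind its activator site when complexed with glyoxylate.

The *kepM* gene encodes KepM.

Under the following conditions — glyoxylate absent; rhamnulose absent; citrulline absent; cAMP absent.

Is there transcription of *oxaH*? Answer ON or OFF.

Citrulline is absent, so HaxP is active.
With repressor HaxP bound, *lutU* is not transcribed.
So LutU is not produced.
Required activator LutU is absent, so *yilN* is not transcribed.
So YilN is not produced.
Glyoxylate is absent, so KosS is inactive.
Required activator KosS is absent, so *nerF* is not transcribed.
So NerF is not produced.
With no repressor bound, *temW* is transcribed.
So TemW is produced and active.
cAMP is absent, so NerE is active.
No repressor is bound and NerE is active, so *qilM* is transcribed.
So QilM is produced and active.
No repressor is bound and QilM is active, so *irpU* is transcribed.
So IrpU is produced and active.
No repressor is bound and TemW and IrpU are active, so *kepM* is transcribed.
So KepM is produced and active.
No repressor is bound and KepM is active, so *oxaH* is transcribed.

ON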